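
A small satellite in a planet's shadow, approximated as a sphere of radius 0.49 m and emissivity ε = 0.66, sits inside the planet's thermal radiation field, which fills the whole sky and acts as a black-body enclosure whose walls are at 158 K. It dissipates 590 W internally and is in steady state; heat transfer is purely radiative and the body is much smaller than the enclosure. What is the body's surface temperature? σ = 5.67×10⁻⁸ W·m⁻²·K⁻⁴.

T ≈ 277 K

For a small grey body in a large enclosure, net radiated power = εσA(T⁴ − T_w⁴).
Steady state: P = εσA(T⁴ − T_w⁴) with A = 4πr² = 3.017 m².
T⁴ = P/(εσA) + T_w⁴ = 590/(0.66·5.67×10⁻⁸·3.017) + (158)⁴
    = 5.225×10⁹ + 6.232×10⁸ = 5.849×10⁹ K⁴.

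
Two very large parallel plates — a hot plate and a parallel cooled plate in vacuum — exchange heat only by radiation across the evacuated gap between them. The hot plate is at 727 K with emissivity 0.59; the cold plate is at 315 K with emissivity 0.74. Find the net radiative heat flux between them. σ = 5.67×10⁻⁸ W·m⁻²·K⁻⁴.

For two infinite grey parallel plates, q = σ(T₁⁴ − T₂⁴)/(1/ε₁ + 1/ε₂ − 1).
T₁⁴ − T₂⁴ = 2.793×10¹¹ − 9.846×10⁹ = 2.695×10¹¹ K⁴.
1/ε₁ + 1/ε₂ − 1 = 1.695 + 1.351 − 1 = 2.046.
q = 5.67×10⁻⁸ × 2.695×10¹¹ / 2.046.

q ≈ 7470 W/m²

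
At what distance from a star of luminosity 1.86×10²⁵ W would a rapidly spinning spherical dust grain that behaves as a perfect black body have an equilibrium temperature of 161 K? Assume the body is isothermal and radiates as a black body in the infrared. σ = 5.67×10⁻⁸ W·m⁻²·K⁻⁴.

For an isothermal black-emitting sphere, (1−a)S·πr² = σ·4πr²·T⁴ ⇒ S = 4σT⁴/(1−a).
S = 4·5.67×10⁻⁸·(161)⁴/1.00 = 152.4 W/m².
Flux falls as S = L/(4πd²), so d = √(L/(4πS)) = √(1.86×10²⁵/(4π·152.4)).

d ≈ 9.86×10¹⁰ m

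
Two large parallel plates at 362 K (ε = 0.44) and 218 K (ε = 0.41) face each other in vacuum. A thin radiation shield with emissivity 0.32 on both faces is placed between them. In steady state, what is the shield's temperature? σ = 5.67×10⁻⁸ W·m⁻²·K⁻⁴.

In steady state the net flux on the hot side equals that on the cold side.
σ(T₁⁴−T_s⁴)/D₁ = σ(T_s⁴−T₂⁴)/D₂, with D₁ = 1/ε₁+1/ε_s−1 = 4.398, D₂ = 1/ε_s+1/ε₂−1 = 4.564.
Solve for T_s⁴: T_s⁴ = (D₂·T₁⁴ + D₁·T₂⁴)/(D₁+D₂) = 9.854×10⁹ K⁴.

T_s ≈ 315 K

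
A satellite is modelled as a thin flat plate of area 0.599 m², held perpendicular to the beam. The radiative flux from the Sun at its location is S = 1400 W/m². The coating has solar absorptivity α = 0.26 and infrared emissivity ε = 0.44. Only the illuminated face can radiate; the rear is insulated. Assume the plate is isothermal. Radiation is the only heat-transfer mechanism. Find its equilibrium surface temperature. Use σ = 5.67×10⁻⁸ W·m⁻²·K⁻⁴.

At equilibrium, absorbed power = emitted power.
Absorbing cross-section = A = 0.5990 m²; emitting surface = A = 0.5990 m² (ratio 1).
αS·A_cross = εσ·A_surf·T⁴  ⇒  T⁴ = αS/(ε·1σ).
T⁴ = 0.260·1400/(0.44·1·5.67×10⁻⁸) = 1.459×10¹⁰ K⁴.
T = (1.459×10¹⁰)^(1/4).

T ≈ 348 K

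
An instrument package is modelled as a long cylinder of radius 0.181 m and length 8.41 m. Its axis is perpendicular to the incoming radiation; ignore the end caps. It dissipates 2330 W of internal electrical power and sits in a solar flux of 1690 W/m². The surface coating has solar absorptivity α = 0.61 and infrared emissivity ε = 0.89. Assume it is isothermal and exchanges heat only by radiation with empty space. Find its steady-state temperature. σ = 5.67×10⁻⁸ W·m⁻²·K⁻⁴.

At steady state, absorbed solar power + internal power = radiated power.
Absorbed: α·S·A_cross = 0.61·1690·3.044 = 3138 W (cross-section 2rL).
Total input = 3138 + 2330 = 5468 W.
Radiated: εσ·A_surf·T⁴ with A_surf = 2πrL = 9.564 m².
T⁴ = 5468/(0.89·5.67×10⁻⁸·9.564) = 1.133×10¹⁰ K⁴.

T ≈ 326 K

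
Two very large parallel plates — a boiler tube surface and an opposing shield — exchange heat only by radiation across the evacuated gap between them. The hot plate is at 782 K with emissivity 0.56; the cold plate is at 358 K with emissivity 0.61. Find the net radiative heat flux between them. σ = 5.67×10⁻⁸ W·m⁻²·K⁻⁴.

For two infinite grey parallel plates, q = σ(T₁⁴ − T₂⁴)/(1/ε₁ + 1/ε₂ − 1).
T₁⁴ − T₂⁴ = 3.740×10¹¹ − 1.643×10¹⁰ = 3.575×10¹¹ K⁴.
1/ε₁ + 1/ε₂ − 1 = 1.786 + 1.639 − 1 = 2.425.
q = 5.67×10⁻⁸ × 3.575×10¹¹ / 2.425.

q ≈ 8360 W/m²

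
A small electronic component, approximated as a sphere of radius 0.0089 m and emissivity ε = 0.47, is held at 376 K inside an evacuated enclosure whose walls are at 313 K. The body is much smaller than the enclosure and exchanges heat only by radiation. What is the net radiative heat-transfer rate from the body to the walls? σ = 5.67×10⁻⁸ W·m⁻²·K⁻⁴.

P_net ≈ 0.276 W

For a small grey body in a large enclosure: P_net = εσA(T_body⁴ − T_wall⁴).
A = 4πr² = 9.954×10⁻⁴ m²; T_body⁴ − T_wall⁴ = 1.999×10¹⁰ − 9.598×10⁹ = 1.039×10¹⁰ K⁴.
|P_net| = 0.47·5.67×10⁻⁸·9.954×10⁻⁴·1.039×10¹⁰.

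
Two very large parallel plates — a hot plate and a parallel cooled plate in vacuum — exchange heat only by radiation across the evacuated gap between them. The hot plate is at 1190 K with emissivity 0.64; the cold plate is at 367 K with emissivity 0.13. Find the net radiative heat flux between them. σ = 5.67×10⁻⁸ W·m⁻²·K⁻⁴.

q ≈ 13600 W/m²

For two infinite grey parallel plates, q = σ(T₁⁴ − T₂⁴)/(1/ε₁ + 1/ε₂ − 1).
T₁⁴ − T₂⁴ = 2.005×10¹² − 1.814×10¹⁰ = 1.987×10¹² K⁴.
1/ε₁ + 1/ε₂ − 1 = 1.562 + 7.692 − 1 = 8.255.
q = 5.67×10⁻⁸ × 1.987×10¹² / 8.255.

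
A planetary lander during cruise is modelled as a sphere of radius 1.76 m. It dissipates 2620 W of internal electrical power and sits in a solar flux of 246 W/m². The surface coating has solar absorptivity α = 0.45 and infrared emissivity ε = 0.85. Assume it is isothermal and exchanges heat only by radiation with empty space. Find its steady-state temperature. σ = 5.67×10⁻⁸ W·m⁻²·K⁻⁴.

T ≈ 211 K

At steady state, absorbed solar power + internal power = radiated power.
Absorbed: α·S·A_cross = 0.45·246·9.731 = 1077 W (cross-section πr²).
Total input = 1077 + 2620 = 3697 W.
Radiated: εσ·A_surf·T⁴ with A_surf = 4πr² = 38.93 m².
T⁴ = 3697/(0.85·5.67×10⁻⁸·38.93) = 1.971×10⁹ K⁴.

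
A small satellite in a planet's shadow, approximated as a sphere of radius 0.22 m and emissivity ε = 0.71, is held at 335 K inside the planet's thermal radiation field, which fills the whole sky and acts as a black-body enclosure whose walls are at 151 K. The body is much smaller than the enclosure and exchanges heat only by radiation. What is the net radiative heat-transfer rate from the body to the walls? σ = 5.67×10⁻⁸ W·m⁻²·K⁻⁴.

P_net ≈ 296 W

For a small grey body in a large enclosure: P_net = εσA(T_body⁴ − T_wall⁴).
A = 4πr² = 0.6082 m²; T_body⁴ − T_wall⁴ = 1.259×10¹⁰ − 5.199×10⁸ = 1.207×10¹⁰ K⁴.
|P_net| = 0.71·5.67×10⁻⁸·0.6082·1.207×10¹⁰.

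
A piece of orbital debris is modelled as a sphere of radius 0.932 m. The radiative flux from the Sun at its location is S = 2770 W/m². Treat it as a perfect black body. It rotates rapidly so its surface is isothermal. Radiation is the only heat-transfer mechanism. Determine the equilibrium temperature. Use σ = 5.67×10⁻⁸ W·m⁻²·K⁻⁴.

T ≈ 332 K

At equilibrium, absorbed power = emitted power.
Absorbing cross-section = πr² = 2.729 m²; emitting surface = 4πr² = 10.92 m² (ratio 4).
S·A_cross = εσ·A_surf·T⁴  ⇒  T⁴ = S/(4σ).
T⁴ = 1.00·2770/(4·5.67×10⁻⁸) = 1.221×10¹⁰ K⁴.
T = (1.221×10¹⁰)^(1/4).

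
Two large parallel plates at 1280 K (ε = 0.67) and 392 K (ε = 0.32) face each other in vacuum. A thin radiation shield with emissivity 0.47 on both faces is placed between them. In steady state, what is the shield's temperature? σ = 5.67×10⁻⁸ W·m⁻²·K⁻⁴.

In steady state the net flux on the hot side equals that on the cold side.
σ(T₁⁴−T_s⁴)/D₁ = σ(T_s⁴−T₂⁴)/D₂, with D₁ = 1/ε₁+1/ε_s−1 = 2.620, D₂ = 1/ε_s+1/ε₂−1 = 4.253.
Solve for T_s⁴: T_s⁴ = (D₂·T₁⁴ + D₁·T₂⁴)/(D₁+D₂) = 1.670×10¹² K⁴.

T_s ≈ 1140 K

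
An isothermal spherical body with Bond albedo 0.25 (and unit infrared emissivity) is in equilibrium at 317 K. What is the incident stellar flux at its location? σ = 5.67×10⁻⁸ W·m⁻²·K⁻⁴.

S ≈ 3050 W/m²

(1−a)S·πr² = σ·4πr²·T⁴ ⇒ S = 4σT⁴/(1−a).
S = 4·5.67×10⁻⁸·1.010×10¹⁰/0.750.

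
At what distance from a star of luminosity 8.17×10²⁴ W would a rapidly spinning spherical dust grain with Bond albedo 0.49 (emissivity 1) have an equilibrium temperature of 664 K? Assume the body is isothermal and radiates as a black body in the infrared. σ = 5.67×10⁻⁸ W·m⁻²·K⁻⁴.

For an isothermal black-emitting sphere, (1−a)S·πr² = σ·4πr²·T⁴ ⇒ S = 4σT⁴/(1−a).
S = 4·5.67×10⁻⁸·(664)⁴/0.510 = 86450 W/m².
Flux falls as S = L/(4πd²), so d = √(L/(4πS)) = √(8.17×10²⁴/(4π·86450)).

d ≈ 2.74×10⁹ m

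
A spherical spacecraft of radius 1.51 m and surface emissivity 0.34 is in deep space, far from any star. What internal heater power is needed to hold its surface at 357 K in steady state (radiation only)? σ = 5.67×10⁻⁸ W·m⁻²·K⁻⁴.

P = εσ·4πr²·T⁴.
4πr² = 28.65 m²; T⁴ = 1.624×10¹⁰ K⁴.
P = 0.34·5.67×10⁻⁸·28.65·1.624×10¹⁰.

P ≈ 8970 W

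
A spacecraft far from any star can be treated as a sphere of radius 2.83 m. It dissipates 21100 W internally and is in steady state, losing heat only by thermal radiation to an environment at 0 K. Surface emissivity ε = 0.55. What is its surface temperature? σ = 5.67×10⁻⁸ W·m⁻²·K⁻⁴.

Steady state: internal power = radiated power, P = εσA T⁴.
Radiating area A = 4πr² = 100.6 m².
T⁴ = P/(εσA) = 21100/(0.55·5.67×10⁻⁸·100.6) = 6.723×10⁹ K⁴.
T = (6.723×10⁹)^(1/4).

T ≈ 286 K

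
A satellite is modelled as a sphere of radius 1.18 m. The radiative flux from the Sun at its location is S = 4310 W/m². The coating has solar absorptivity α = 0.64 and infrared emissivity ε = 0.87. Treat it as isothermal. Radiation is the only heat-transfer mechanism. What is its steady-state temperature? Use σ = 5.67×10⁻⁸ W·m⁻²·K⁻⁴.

At equilibrium, absorbed power = emitted power.
Absorbing cross-section = πr² = 4.374 m²; emitting surface = 4πr² = 17.50 m² (ratio 4).
αS·A_cross = εσ·A_surf·T⁴  ⇒  T⁴ = αS/(ε·4σ).
T⁴ = 0.640·4310/(0.87·4·5.67×10⁻⁸) = 1.398×10¹⁰ K⁴.
T = (1.398×10¹⁰)^(1/4).

T ≈ 344 K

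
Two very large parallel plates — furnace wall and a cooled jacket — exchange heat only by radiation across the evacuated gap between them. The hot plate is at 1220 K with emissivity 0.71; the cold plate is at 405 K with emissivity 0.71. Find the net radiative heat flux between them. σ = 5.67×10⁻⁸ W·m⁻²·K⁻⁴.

q ≈ 68300 W/m²

For two infinite grey parallel plates, q = σ(T₁⁴ − T₂⁴)/(1/ε₁ + 1/ε₂ − 1).
T₁⁴ − T₂⁴ = 2.215×10¹² − 2.690×10¹⁰ = 2.188×10¹² K⁴.
1/ε₁ + 1/ε₂ − 1 = 1.408 + 1.408 − 1 = 1.817.
q = 5.67×10⁻⁸ × 2.188×10¹² / 1.817.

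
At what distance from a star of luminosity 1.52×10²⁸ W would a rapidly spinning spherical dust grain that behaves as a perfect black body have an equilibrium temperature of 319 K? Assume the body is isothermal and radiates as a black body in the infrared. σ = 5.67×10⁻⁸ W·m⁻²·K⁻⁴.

d ≈ 7.18×10¹¹ m

For an isothermal black-emitting sphere, (1−a)S·πr² = σ·4πr²·T⁴ ⇒ S = 4σT⁴/(1−a).
S = 4·5.67×10⁻⁸·(319)⁴/1.00 = 2349 W/m².
Flux falls as S = L/(4πd²), so d = √(L/(4πS)) = √(1.52×10²⁸/(4π·2349)).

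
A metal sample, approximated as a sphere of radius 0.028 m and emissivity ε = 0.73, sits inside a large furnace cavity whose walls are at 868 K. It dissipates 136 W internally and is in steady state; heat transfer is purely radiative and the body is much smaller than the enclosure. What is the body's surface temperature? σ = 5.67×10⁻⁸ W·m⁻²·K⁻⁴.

T ≈ 974 K

For a small grey body in a large enclosure, net radiated power = εσA(T⁴ − T_w⁴).
Steady state: P = εσA(T⁴ − T_w⁴) with A = 4πr² = 0.009852 m².
T⁴ = P/(εσA) + T_w⁴ = 136/(0.73·5.67×10⁻⁸·0.009852) + (868)⁴
    = 3.335×10¹¹ + 5.676×10¹¹ = 9.012×10¹¹ K⁴.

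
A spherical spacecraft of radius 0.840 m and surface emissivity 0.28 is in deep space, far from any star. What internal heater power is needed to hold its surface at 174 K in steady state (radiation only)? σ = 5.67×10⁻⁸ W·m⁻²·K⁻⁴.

P = εσ·4πr²·T⁴.
4πr² = 8.867 m²; T⁴ = 9.166×10⁸ K⁴.
P = 0.28·5.67×10⁻⁸·8.867·9.166×10⁸.

P ≈ 129 W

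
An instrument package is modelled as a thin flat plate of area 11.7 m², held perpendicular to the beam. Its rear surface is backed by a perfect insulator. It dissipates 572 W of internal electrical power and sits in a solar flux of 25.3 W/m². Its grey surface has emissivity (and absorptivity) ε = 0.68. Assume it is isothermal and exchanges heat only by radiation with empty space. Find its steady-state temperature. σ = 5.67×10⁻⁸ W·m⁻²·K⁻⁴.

At steady state, absorbed solar power + internal power = radiated power.
Absorbed: α·S·A_cross = 0.68·25.3·11.70 = 201.3 W (cross-section A).
Total input = 201.3 + 572 = 773.3 W.
Radiated: εσ·A_surf·T⁴ with A_surf = A = 11.70 m².
T⁴ = 773.3/(0.68·5.67×10⁻⁸·11.70) = 1.714×10⁹ K⁴.

T ≈ 203 K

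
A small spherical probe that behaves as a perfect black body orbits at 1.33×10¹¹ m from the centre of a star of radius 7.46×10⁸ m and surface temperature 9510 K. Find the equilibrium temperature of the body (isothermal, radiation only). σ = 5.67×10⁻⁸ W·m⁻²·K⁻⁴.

The star's surface emits σT_*⁴; at distance d the flux is S = σT_*⁴(R_*/d)².
S = 5.67×10⁻⁸·(9510)⁴·(7.46×10⁸/1.33×10¹¹)² = 14590 W/m².
For an isothermal sphere T⁴ = (1−a)S/(4σ) = 6.433×10¹⁰ K⁴.

T ≈ 504 K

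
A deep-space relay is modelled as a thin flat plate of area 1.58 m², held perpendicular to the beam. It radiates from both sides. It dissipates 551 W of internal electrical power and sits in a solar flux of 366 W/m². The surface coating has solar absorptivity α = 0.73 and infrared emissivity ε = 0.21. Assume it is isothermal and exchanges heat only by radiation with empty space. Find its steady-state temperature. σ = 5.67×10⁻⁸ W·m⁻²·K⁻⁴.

T ≈ 401 K

At steady state, absorbed solar power + internal power = radiated power.
Absorbed: α·S·A_cross = 0.73·366·1.580 = 422.1 W (cross-section A).
Total input = 422.1 + 551 = 973.1 W.
Radiated: εσ·A_surf·T⁴ with A_surf = 2A = 3.160 m².
T⁴ = 973.1/(0.21·5.67×10⁻⁸·3.160) = 2.586×10¹⁰ K⁴.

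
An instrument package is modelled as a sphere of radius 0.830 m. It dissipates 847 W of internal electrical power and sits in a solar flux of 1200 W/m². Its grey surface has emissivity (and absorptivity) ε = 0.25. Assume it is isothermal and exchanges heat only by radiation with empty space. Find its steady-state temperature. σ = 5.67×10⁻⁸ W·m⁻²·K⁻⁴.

At steady state, absorbed solar power + internal power = radiated power.
Absorbed: α·S·A_cross = 0.25·1200·2.164 = 649.3 W (cross-section πr²).
Total input = 649.3 + 847 = 1496 W.
Radiated: εσ·A_surf·T⁴ with A_surf = 4πr² = 8.657 m².
T⁴ = 1496/(0.25·5.67×10⁻⁸·8.657) = 1.219×10¹⁰ K⁴.

T ≈ 332 K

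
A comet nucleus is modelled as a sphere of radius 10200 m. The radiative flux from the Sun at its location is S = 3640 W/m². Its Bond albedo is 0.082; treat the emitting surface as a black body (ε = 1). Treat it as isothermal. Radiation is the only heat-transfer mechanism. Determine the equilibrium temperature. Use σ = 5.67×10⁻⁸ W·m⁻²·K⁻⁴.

T ≈ 348 K

At equilibrium, absorbed power = emitted power.
Absorbing cross-section = πr² = 3.269×10⁸ m²; emitting surface = 4πr² = 1.307×10⁹ m² (ratio 4).
(1−a)S·A_cross = εσ·A_surf·T⁴  ⇒  T⁴ = (1−a)S/(4σ).
T⁴ = 0.918·3640/(4·5.67×10⁻⁸) = 1.473×10¹⁰ K⁴.
T = (1.473×10¹⁰)^(1/4).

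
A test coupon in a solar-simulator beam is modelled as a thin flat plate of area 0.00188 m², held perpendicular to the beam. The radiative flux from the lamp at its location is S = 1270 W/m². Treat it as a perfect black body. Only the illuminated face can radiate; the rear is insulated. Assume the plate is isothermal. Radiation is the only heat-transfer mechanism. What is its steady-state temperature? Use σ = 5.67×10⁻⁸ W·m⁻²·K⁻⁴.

T ≈ 387 K

At equilibrium, absorbed power = emitted power.
Absorbing cross-section = A = 0.001880 m²; emitting surface = A = 0.001880 m² (ratio 1).
S·A_cross = εσ·A_surf·T⁴  ⇒  T⁴ = S/(1σ).
T⁴ = 1.00·1270/(1·5.67×10⁻⁸) = 2.240×10¹⁰ K⁴.
T = (2.240×10¹⁰)^(1/4).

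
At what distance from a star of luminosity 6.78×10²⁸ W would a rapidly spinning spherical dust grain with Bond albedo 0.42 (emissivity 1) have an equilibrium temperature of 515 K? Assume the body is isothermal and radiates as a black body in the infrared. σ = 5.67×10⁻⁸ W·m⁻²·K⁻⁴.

d ≈ 4.43×10¹¹ m

For an isothermal black-emitting sphere, (1−a)S·πr² = σ·4πr²·T⁴ ⇒ S = 4σT⁴/(1−a).
S = 4·5.67×10⁻⁸·(515)⁴/0.580 = 27510 W/m².
Flux falls as S = L/(4πd²), so d = √(L/(4πS)) = √(6.78×10²⁸/(4π·27510)).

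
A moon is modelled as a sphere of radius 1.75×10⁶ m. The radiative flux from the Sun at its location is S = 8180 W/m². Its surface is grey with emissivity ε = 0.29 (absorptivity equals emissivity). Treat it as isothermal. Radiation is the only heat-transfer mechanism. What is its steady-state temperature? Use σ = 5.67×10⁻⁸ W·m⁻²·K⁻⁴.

At equilibrium, absorbed power = emitted power.
Absorbing cross-section = πr² = 9.621×10¹² m²; emitting surface = 4πr² = 3.848×10¹³ m² (ratio 4).
εS·A_cross = εσ·A_surf·T⁴  ⇒  T⁴ = S/(4σ)   (ε cancels).
T⁴ = 8180/(4·5.67×10⁻⁸) = 3.607×10¹⁰ K⁴.
T = (3.607×10¹⁰)^(1/4).

T ≈ 436 K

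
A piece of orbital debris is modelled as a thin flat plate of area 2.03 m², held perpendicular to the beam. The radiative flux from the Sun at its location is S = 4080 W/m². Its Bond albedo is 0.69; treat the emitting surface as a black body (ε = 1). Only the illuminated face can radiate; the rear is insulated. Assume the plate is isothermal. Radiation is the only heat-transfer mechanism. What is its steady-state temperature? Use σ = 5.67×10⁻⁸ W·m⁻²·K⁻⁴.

T ≈ 386 K

At equilibrium, absorbed power = emitted power.
Absorbing cross-section = A = 2.030 m²; emitting surface = A = 2.030 m² (ratio 1).
(1−a)S·A_cross = εσ·A_surf·T⁴  ⇒  T⁴ = (1−a)S/(1σ).
T⁴ = 0.310·4080/(1·5.67×10⁻⁸) = 2.231×10¹⁰ K⁴.
T = (2.231×10¹⁰)^(1/4).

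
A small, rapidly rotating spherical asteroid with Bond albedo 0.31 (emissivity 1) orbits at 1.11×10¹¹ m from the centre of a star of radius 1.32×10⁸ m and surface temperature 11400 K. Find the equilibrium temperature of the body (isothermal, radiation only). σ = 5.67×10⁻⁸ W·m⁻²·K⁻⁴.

The star's surface emits σT_*⁴; at distance d the flux is S = σT_*⁴(R_*/d)².
S = 5.67×10⁻⁸·(11400)⁴·(1.32×10⁸/1.11×10¹¹)² = 1354 W/m².
For an isothermal sphere T⁴ = (1−a)S/(4σ) = 4.120×10⁹ K⁴.

T ≈ 253 K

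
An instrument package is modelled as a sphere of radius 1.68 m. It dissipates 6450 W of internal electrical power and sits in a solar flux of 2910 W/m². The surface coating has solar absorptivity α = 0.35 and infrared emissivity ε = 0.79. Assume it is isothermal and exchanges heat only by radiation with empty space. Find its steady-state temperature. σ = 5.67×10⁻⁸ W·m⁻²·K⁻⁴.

At steady state, absorbed solar power + internal power = radiated power.
Absorbed: α·S·A_cross = 0.35·2910·8.867 = 9031 W (cross-section πr²).
Total input = 9031 + 6450 = 15480 W.
Radiated: εσ·A_surf·T⁴ with A_surf = 4πr² = 35.47 m².
T⁴ = 15480/(0.79·5.67×10⁻⁸·35.47) = 9.744×10⁹ K⁴.

T ≈ 314 K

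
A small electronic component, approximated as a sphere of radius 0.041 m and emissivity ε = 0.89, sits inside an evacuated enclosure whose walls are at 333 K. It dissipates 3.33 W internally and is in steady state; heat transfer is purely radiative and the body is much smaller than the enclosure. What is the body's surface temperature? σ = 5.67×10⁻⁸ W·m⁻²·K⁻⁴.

T ≈ 352 K

For a small grey body in a large enclosure, net radiated power = εσA(T⁴ − T_w⁴).
Steady state: P = εσA(T⁴ − T_w⁴) with A = 4πr² = 0.02112 m².
T⁴ = P/(εσA) + T_w⁴ = 3.33/(0.89·5.67×10⁻⁸·0.02112) + (333)⁴
    = 3.124×10⁹ + 1.230×10¹⁰ = 1.542×10¹⁰ K⁴.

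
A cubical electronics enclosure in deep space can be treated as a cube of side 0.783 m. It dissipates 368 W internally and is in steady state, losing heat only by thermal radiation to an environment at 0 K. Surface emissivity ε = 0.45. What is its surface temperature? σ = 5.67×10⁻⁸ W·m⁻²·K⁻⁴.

T ≈ 250 K

Steady state: internal power = radiated power, P = εσA T⁴.
Radiating area A = 6L² = 3.679 m².
T⁴ = P/(εσA) = 368/(0.45·5.67×10⁻⁸·3.679) = 3.921×10⁹ K⁴.
T = (3.921×10⁹)^(1/4).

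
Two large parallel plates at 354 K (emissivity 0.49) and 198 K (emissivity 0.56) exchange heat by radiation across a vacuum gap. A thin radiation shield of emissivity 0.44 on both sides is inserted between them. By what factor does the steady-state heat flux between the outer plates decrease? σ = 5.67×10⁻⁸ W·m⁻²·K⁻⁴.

Without shield: q₀ = σΔ(T⁴)/(1/ε₁+1/ε₂−1) with denominator 2.827.
With shield the two gaps are in series; the resistances add: (1/ε₁+1/ε_s−1)+(1/ε_s+1/ε₂−1) = 3.314+3.058 = 6.372.
Heat-flux ratio q₀/q = 6.372/2.827.

factor ≈ 2.25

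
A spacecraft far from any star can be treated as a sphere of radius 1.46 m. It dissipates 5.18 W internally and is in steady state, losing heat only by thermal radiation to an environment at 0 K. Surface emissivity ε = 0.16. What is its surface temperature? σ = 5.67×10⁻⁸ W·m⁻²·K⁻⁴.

Steady state: internal power = radiated power, P = εσA T⁴.
Radiating area A = 4πr² = 26.79 m².
T⁴ = P/(εσA) = 5.18/(0.16·5.67×10⁻⁸·26.79) = 2.132×10⁷ K⁴.
T = (2.132×10⁷)^(1/4).

T ≈ 67.9 K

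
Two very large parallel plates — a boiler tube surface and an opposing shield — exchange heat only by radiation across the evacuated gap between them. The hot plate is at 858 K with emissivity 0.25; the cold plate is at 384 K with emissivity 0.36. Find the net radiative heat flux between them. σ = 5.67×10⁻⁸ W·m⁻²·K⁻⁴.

q ≈ 5100 W/m²

For two infinite grey parallel plates, q = σ(T₁⁴ − T₂⁴)/(1/ε₁ + 1/ε₂ − 1).
T₁⁴ − T₂⁴ = 5.419×10¹¹ − 2.174×10¹⁰ = 5.202×10¹¹ K⁴.
1/ε₁ + 1/ε₂ − 1 = 4.000 + 2.778 − 1 = 5.778.
q = 5.67×10⁻⁸ × 5.202×10¹¹ / 5.778.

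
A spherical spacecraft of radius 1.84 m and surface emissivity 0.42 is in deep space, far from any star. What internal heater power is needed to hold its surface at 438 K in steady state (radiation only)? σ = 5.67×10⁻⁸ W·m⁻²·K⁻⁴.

P = εσ·4πr²·T⁴.
4πr² = 42.54 m²; T⁴ = 3.680×10¹⁰ K⁴.
P = 0.42·5.67×10⁻⁸·42.54·3.680×10¹⁰.

P ≈ 37300 W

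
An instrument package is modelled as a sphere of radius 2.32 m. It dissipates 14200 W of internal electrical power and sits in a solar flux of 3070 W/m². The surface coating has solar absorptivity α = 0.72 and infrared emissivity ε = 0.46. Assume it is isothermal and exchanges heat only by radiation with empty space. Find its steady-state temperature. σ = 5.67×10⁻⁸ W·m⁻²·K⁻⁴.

At steady state, absorbed solar power + internal power = radiated power.
Absorbed: α·S·A_cross = 0.72·3070·16.91 = 37380 W (cross-section πr²).
Total input = 37380 + 14200 = 51580 W.
Radiated: εσ·A_surf·T⁴ with A_surf = 4πr² = 67.64 m².
T⁴ = 51580/(0.46·5.67×10⁻⁸·67.64) = 2.924×10¹⁰ K⁴.

T ≈ 414 K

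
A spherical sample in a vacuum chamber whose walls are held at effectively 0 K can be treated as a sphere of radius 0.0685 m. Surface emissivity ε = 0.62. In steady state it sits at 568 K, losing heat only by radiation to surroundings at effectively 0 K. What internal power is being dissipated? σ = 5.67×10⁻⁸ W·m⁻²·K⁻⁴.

Steady state: P = εσA T⁴.
A = 4πr² = 0.05896 m²; T⁴ = (568)⁴ = 1.041×10¹¹ K⁴.
P = 0.62 × 5.67×10⁻⁸ × 0.05896 × 1.041×10¹¹.

P ≈ 216 W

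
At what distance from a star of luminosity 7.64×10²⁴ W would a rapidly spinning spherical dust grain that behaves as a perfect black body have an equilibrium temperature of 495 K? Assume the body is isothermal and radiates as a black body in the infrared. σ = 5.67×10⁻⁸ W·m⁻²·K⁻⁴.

d ≈ 6.68×10⁹ m

For an isothermal black-emitting sphere, (1−a)S·πr² = σ·4πr²·T⁴ ⇒ S = 4σT⁴/(1−a).
S = 4·5.67×10⁻⁸·(495)⁴/1.00 = 13620 W/m².
Flux falls as S = L/(4πd²), so d = √(L/(4πS)) = √(7.64×10²⁴/(4π·13620)).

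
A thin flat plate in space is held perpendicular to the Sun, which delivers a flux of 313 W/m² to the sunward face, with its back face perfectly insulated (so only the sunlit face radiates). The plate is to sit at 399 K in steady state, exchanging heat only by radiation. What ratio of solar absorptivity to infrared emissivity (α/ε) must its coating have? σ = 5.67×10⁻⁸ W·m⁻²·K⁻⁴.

α/ε ≈ 4.59

Balance: αS·A = εσ·1A·T⁴ ⇒ α/ε = σT⁴/S.
α/ε = 5.67×10⁻⁸·(399)⁴/313 = 5.67×10⁻⁸·2.534×10¹⁰/313.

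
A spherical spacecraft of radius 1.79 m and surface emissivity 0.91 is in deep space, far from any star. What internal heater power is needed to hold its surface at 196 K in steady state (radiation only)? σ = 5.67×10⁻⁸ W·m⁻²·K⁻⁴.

P = εσ·4πr²·T⁴.
4πr² = 40.26 m²; T⁴ = 1.476×10⁹ K⁴.
P = 0.91·5.67×10⁻⁸·40.26·1.476×10⁹.

P ≈ 3070 W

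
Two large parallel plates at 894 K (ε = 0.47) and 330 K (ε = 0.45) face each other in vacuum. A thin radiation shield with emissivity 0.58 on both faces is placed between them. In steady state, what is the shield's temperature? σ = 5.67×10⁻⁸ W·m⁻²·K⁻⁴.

In steady state the net flux on the hot side equals that on the cold side.
σ(T₁⁴−T_s⁴)/D₁ = σ(T_s⁴−T₂⁴)/D₂, with D₁ = 1/ε₁+1/ε_s−1 = 2.852, D₂ = 1/ε_s+1/ε₂−1 = 2.946.
Solve for T_s⁴: T_s⁴ = (D₂·T₁⁴ + D₁·T₂⁴)/(D₁+D₂) = 3.304×10¹¹ K⁴.

T_s ≈ 758 K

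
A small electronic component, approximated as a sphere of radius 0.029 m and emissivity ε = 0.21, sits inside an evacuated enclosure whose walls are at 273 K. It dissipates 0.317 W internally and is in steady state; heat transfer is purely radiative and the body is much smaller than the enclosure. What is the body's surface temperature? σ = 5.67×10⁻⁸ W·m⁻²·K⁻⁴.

For a small grey body in a large enclosure, net radiated power = εσA(T⁴ − T_w⁴).
Steady state: P = εσA(T⁴ − T_w⁴) with A = 4πr² = 0.01057 m².
T⁴ = P/(εσA) + T_w⁴ = 0.317/(0.21·5.67×10⁻⁸·0.01057) + (273)⁴
    = 2.519×10⁹ + 5.555×10⁹ = 8.074×10⁹ K⁴.

T ≈ 300 K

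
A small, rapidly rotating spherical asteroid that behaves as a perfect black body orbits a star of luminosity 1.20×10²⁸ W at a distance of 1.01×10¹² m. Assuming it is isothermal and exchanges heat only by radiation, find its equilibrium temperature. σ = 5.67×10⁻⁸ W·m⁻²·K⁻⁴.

T ≈ 253 K

First find the stellar flux at distance d: S = L/(4πd²) = 1.20×10²⁸/(4π·(1.01×10¹²)²) = 936.1 W/m².
For an isothermal sphere, absorbed (1−a)S·πr² = emitted σ·4πr²·T⁴, so T⁴ = (1−a)S/(4σ).
T⁴ = 1.00·936.1/(4·5.67×10⁻⁸) = 4.127×10⁹ K⁴.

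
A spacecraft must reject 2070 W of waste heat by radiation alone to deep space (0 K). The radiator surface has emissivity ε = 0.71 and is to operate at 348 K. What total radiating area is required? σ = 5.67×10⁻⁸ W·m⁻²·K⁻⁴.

P = εσA T⁴ ⇒ A = P/(εσT⁴).
T⁴ = 1.467×10¹⁰ K⁴.
A = 2070/(0.71 × 5.67×10⁻⁸ × 1.467×10¹⁰).

A ≈ 3.51 m²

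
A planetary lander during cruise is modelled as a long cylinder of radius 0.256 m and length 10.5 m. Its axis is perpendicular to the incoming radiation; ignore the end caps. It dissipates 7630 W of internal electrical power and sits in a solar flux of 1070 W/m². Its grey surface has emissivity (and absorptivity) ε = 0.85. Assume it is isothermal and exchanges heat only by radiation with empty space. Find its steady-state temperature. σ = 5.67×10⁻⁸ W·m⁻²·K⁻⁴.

T ≈ 352 K

At steady state, absorbed solar power + internal power = radiated power.
Absorbed: α·S·A_cross = 0.85·1070·5.376 = 4889 W (cross-section 2rL).
Total input = 4889 + 7630 = 12520 W.
Radiated: εσ·A_surf·T⁴ with A_surf = 2πrL = 16.89 m².
T⁴ = 12520/(0.85·5.67×10⁻⁸·16.89) = 1.538×10¹⁰ K⁴.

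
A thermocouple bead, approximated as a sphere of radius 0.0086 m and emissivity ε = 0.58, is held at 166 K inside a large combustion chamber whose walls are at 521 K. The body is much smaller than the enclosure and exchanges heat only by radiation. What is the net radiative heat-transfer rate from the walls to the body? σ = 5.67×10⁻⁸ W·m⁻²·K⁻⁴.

For a small grey body in a large enclosure: P_net = εσA(T_body⁴ − T_wall⁴).
A = 4πr² = 9.294×10⁻⁴ m²; T_body⁴ − T_wall⁴ = 7.593×10⁸ − 7.368×10¹⁰ = -7.292×10¹⁰ K⁴.
|P_net| = 0.58·5.67×10⁻⁸·9.294×10⁻⁴·7.292×10¹⁰.

P_net ≈ 2.23 W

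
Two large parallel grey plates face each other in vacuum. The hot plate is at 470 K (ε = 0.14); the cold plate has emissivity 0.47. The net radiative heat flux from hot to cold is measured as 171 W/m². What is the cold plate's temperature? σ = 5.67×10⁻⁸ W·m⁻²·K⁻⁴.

q = σ(T₁⁴ − T₂⁴)/(1/ε₁ + 1/ε₂ − 1); denominator = 8.271.
T₂⁴ = T₁⁴ − q·(1/ε₁+1/ε₂−1)/σ = 4.880×10¹⁰ − 171·8.271/5.67×10⁻⁸
    = 2.385×10¹⁰ K⁴.

T₂ ≈ 393 K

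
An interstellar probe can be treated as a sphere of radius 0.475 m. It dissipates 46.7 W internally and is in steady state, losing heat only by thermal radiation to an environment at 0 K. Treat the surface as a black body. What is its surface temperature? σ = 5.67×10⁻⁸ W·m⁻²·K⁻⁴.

Steady state: internal power = radiated power, P = εσA T⁴.
Radiating area A = 4πr² = 2.835 m².
T⁴ = P/(εσA) = 46.7/(1.0·5.67×10⁻⁸·2.835) = 2.905×10⁸ K⁴.
T = (2.905×10⁸)^(1/4).

T ≈ 131 K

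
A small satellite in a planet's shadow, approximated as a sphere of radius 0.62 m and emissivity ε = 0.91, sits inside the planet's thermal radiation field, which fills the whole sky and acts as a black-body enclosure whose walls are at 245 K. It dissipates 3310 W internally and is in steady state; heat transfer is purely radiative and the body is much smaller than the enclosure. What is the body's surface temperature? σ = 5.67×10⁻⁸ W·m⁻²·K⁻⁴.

T ≈ 360 K

For a small grey body in a large enclosure, net radiated power = εσA(T⁴ − T_w⁴).
Steady state: P = εσA(T⁴ − T_w⁴) with A = 4πr² = 4.831 m².
T⁴ = P/(εσA) + T_w⁴ = 3310/(0.91·5.67×10⁻⁸·4.831) + (245)⁴
    = 1.328×10¹⁰ + 3.603×10⁹ = 1.688×10¹⁰ K⁴.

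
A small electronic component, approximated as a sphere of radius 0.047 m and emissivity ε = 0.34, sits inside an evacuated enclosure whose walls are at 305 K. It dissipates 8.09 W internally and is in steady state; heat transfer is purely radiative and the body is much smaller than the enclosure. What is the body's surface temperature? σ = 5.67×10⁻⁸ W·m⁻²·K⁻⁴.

T ≈ 393 K

For a small grey body in a large enclosure, net radiated power = εσA(T⁴ − T_w⁴).
Steady state: P = εσA(T⁴ − T_w⁴) with A = 4πr² = 0.02776 m².
T⁴ = P/(εσA) + T_w⁴ = 8.09/(0.34·5.67×10⁻⁸·0.02776) + (305)⁴
    = 1.512×10¹⁰ + 8.654×10⁹ = 2.377×10¹⁰ K⁴.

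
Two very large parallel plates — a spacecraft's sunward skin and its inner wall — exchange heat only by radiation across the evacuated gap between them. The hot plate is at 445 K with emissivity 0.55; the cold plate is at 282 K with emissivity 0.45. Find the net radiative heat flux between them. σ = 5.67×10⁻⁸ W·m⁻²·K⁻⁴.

For two infinite grey parallel plates, q = σ(T₁⁴ − T₂⁴)/(1/ε₁ + 1/ε₂ − 1).
T₁⁴ − T₂⁴ = 3.921×10¹⁰ − 6.324×10⁹ = 3.289×10¹⁰ K⁴.
1/ε₁ + 1/ε₂ − 1 = 1.818 + 2.222 − 1 = 3.040.
q = 5.67×10⁻⁸ × 3.289×10¹⁰ / 3.040.

q ≈ 613 W/m²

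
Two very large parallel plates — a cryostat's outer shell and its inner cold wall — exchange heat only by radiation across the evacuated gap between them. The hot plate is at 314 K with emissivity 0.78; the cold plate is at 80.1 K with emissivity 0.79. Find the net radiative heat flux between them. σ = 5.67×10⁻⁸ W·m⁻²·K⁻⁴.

For two infinite grey parallel plates, q = σ(T₁⁴ − T₂⁴)/(1/ε₁ + 1/ε₂ − 1).
T₁⁴ − T₂⁴ = 9.721×10⁹ − 4.117×10⁷ = 9.680×10⁹ K⁴.
1/ε₁ + 1/ε₂ − 1 = 1.282 + 1.266 − 1 = 1.548.
q = 5.67×10⁻⁸ × 9.680×10⁹ / 1.548.

q ≈ 355 W/m²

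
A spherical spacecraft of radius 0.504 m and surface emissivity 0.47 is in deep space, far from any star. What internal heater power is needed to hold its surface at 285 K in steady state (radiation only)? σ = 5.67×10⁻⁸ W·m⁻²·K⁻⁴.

P = εσ·4πr²·T⁴.
4πr² = 3.192 m²; T⁴ = 6.598×10⁹ K⁴.
P = 0.47·5.67×10⁻⁸·3.192·6.598×10⁹.

P ≈ 561 W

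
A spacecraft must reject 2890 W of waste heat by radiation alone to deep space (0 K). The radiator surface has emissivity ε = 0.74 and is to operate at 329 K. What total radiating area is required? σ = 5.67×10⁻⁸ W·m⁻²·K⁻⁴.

P = εσA T⁴ ⇒ A = P/(εσT⁴).
T⁴ = 1.172×10¹⁰ K⁴.
A = 2890/(0.74 × 5.67×10⁻⁸ × 1.172×10¹⁰).

A ≈ 5.88 m²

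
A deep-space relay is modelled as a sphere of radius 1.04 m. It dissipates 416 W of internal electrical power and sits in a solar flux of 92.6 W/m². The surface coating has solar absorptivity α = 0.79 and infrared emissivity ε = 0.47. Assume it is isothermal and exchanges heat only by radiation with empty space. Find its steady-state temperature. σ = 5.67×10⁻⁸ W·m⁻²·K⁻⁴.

T ≈ 207 K

At steady state, absorbed solar power + internal power = radiated power.
Absorbed: α·S·A_cross = 0.79·92.6·3.398 = 248.6 W (cross-section πr²).
Total input = 248.6 + 416 = 664.6 W.
Radiated: εσ·A_surf·T⁴ with A_surf = 4πr² = 13.59 m².
T⁴ = 664.6/(0.47·5.67×10⁻⁸·13.59) = 1.835×10⁹ K⁴.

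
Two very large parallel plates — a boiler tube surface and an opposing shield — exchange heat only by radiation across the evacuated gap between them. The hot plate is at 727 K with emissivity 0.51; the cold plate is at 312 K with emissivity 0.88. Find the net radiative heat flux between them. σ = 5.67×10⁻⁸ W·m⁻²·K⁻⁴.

For two infinite grey parallel plates, q = σ(T₁⁴ − T₂⁴)/(1/ε₁ + 1/ε₂ − 1).
T₁⁴ − T₂⁴ = 2.793×10¹¹ − 9.476×10⁹ = 2.699×10¹¹ K⁴.
1/ε₁ + 1/ε₂ − 1 = 1.961 + 1.136 − 1 = 2.097.
q = 5.67×10⁻⁸ × 2.699×10¹¹ / 2.097.

q ≈ 7300 W/m²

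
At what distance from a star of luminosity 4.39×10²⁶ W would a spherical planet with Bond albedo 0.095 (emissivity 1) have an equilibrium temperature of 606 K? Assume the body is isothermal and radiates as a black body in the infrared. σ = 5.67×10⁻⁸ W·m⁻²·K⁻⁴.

d ≈ 3.22×10¹⁰ m

For an isothermal black-emitting sphere, (1−a)S·πr² = σ·4πr²·T⁴ ⇒ S = 4σT⁴/(1−a).
S = 4·5.67×10⁻⁸·(606)⁴/0.905 = 33800 W/m².
Flux falls as S = L/(4πd²), so d = √(L/(4πS)) = √(4.39×10²⁶/(4π·33800)).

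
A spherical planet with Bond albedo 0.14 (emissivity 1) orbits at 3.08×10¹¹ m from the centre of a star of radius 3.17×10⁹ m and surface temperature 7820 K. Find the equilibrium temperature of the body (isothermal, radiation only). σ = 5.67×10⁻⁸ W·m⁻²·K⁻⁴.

T ≈ 540 K

The star's surface emits σT_*⁴; at distance d the flux is S = σT_*⁴(R_*/d)².
S = 5.67×10⁻⁸·(7820)⁴·(3.17×10⁹/3.08×10¹¹)² = 22460 W/m².
For an isothermal sphere T⁴ = (1−a)S/(4σ) = 8.517×10¹⁰ K⁴.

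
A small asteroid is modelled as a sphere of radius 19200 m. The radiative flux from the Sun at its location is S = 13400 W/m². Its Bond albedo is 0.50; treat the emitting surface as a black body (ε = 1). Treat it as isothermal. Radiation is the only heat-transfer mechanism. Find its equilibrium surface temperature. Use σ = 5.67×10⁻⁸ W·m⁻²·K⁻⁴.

T ≈ 415 K

At equilibrium, absorbed power = emitted power.
Absorbing cross-section = πr² = 1.158×10⁹ m²; emitting surface = 4πr² = 4.632×10⁹ m² (ratio 4).
(1−a)S·A_cross = εσ·A_surf·T⁴  ⇒  T⁴ = (1−a)S/(4σ).
T⁴ = 0.500·13400/(4·5.67×10⁻⁸) = 2.954×10¹⁰ K⁴.
T = (2.954×10¹⁰)^(1/4).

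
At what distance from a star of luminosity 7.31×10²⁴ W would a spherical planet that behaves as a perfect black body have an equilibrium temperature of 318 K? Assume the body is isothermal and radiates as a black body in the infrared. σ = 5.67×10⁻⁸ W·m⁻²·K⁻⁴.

d ≈ 1.58×10¹⁰ m

For an isothermal black-emitting sphere, (1−a)S·πr² = σ·4πr²·T⁴ ⇒ S = 4σT⁴/(1−a).
S = 4·5.67×10⁻⁸·(318)⁴/1.00 = 2319 W/m².
Flux falls as S = L/(4πd²), so d = √(L/(4πS)) = √(7.31×10²⁴/(4π·2319)).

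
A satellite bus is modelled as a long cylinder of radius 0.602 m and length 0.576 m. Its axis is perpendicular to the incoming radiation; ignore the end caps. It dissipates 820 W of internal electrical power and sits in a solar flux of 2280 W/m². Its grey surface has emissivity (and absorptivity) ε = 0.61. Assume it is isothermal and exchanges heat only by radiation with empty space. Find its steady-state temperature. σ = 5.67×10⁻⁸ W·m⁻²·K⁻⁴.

At steady state, absorbed solar power + internal power = radiated power.
Absorbed: α·S·A_cross = 0.61·2280·0.6935 = 964.5 W (cross-section 2rL).
Total input = 964.5 + 820 = 1785 W.
Radiated: εσ·A_surf·T⁴ with A_surf = 2πrL = 2.179 m².
T⁴ = 1785/(0.61·5.67×10⁻⁸·2.179) = 2.368×10¹⁰ K⁴.

T ≈ 392 K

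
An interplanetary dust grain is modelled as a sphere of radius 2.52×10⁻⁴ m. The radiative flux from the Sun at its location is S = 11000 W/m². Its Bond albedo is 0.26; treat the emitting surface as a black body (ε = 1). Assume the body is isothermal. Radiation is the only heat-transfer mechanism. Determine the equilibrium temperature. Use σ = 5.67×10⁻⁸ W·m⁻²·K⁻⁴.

T ≈ 435 K

At equilibrium, absorbed power = emitted power.
Absorbing cross-section = πr² = 1.995×10⁻⁷ m²; emitting surface = 4πr² = 7.980×10⁻⁷ m² (ratio 4).
(1−a)S·A_cross = εσ·A_surf·T⁴  ⇒  T⁴ = (1−a)S/(4σ).
T⁴ = 0.740·11000/(4·5.67×10⁻⁸) = 3.589×10¹⁰ K⁴.
T = (3.589×10¹⁰)^(1/4).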